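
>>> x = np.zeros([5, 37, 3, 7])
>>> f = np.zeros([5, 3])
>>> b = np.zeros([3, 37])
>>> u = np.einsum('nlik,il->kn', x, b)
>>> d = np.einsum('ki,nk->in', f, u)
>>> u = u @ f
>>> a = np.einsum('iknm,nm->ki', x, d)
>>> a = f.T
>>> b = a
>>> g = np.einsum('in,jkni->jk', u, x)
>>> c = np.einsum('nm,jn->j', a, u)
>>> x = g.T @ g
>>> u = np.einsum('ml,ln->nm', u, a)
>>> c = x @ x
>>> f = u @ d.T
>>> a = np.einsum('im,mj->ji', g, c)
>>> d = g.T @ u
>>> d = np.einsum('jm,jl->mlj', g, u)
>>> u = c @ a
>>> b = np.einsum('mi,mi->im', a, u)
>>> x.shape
(37, 37)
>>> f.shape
(5, 3)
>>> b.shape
(5, 37)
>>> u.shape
(37, 5)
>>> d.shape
(37, 7, 5)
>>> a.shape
(37, 5)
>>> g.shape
(5, 37)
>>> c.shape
(37, 37)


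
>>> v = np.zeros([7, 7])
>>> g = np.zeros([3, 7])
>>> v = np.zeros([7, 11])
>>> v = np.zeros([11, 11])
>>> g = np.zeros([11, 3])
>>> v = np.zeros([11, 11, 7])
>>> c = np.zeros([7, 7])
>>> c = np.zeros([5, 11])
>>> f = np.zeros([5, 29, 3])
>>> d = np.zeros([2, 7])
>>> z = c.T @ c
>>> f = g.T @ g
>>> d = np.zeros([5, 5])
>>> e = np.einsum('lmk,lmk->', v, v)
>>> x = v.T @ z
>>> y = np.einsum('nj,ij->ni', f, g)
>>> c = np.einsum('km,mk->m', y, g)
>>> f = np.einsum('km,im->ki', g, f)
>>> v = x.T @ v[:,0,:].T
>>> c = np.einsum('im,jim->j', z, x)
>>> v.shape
(11, 11, 11)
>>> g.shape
(11, 3)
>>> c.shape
(7,)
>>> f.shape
(11, 3)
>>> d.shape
(5, 5)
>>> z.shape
(11, 11)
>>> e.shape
()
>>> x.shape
(7, 11, 11)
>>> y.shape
(3, 11)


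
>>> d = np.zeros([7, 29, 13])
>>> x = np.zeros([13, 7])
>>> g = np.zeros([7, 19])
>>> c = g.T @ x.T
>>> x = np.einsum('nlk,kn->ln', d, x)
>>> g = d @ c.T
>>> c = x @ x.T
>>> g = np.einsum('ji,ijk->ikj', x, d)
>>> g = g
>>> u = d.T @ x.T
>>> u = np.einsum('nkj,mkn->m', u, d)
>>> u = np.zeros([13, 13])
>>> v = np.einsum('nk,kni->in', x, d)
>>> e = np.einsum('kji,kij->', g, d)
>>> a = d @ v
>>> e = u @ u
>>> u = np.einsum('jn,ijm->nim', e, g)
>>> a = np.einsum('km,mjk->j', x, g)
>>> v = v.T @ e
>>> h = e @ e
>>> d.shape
(7, 29, 13)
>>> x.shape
(29, 7)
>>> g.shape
(7, 13, 29)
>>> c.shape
(29, 29)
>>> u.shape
(13, 7, 29)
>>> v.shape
(29, 13)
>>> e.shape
(13, 13)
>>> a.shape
(13,)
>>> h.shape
(13, 13)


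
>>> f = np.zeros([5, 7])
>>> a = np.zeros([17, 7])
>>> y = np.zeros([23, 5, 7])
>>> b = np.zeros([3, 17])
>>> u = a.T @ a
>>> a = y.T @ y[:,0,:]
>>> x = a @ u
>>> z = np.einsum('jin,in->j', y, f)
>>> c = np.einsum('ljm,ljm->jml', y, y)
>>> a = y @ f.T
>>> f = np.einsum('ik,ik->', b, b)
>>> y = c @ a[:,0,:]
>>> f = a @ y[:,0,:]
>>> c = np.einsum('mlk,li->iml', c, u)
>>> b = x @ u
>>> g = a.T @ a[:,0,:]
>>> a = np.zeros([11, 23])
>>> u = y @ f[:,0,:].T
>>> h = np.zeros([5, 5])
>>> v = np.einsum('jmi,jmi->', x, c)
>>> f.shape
(23, 5, 5)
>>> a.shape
(11, 23)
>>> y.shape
(5, 7, 5)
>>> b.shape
(7, 5, 7)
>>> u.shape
(5, 7, 23)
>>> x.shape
(7, 5, 7)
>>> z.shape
(23,)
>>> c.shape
(7, 5, 7)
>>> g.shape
(5, 5, 5)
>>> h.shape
(5, 5)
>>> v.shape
()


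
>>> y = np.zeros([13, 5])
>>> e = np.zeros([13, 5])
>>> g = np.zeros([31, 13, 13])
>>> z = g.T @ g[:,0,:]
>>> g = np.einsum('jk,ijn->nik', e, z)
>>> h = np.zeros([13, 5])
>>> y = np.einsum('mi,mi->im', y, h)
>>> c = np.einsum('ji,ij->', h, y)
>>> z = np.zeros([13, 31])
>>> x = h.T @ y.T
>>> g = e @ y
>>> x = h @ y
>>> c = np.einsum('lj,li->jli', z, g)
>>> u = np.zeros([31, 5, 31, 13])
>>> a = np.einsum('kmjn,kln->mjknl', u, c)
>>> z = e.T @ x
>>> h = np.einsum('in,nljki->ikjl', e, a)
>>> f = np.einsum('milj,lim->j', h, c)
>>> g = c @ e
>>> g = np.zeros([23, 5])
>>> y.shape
(5, 13)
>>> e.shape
(13, 5)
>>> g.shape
(23, 5)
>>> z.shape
(5, 13)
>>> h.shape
(13, 13, 31, 31)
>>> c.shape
(31, 13, 13)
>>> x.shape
(13, 13)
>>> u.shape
(31, 5, 31, 13)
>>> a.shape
(5, 31, 31, 13, 13)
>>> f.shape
(31,)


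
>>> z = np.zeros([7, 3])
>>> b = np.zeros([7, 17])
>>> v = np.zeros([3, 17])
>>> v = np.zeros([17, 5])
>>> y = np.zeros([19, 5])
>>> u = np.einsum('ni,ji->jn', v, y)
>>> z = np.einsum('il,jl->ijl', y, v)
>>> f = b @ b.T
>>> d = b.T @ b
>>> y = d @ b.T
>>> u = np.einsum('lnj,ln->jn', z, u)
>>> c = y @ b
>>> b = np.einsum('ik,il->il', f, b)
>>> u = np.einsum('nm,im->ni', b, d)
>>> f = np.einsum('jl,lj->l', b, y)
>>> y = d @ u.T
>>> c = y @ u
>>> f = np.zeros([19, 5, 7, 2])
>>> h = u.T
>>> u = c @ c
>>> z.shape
(19, 17, 5)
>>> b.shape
(7, 17)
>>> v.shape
(17, 5)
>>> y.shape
(17, 7)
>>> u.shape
(17, 17)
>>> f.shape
(19, 5, 7, 2)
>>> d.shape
(17, 17)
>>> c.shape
(17, 17)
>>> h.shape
(17, 7)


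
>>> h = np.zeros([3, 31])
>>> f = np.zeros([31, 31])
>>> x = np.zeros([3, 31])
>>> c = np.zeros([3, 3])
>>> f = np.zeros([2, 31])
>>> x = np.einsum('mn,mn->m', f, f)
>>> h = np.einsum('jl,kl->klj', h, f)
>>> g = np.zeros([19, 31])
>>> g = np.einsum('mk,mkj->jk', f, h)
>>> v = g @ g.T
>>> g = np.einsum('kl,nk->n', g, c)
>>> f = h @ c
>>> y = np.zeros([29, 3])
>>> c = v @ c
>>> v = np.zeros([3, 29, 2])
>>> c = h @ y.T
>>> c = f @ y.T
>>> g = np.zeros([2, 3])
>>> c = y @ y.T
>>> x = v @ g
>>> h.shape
(2, 31, 3)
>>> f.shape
(2, 31, 3)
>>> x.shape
(3, 29, 3)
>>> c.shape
(29, 29)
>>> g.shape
(2, 3)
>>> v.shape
(3, 29, 2)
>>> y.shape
(29, 3)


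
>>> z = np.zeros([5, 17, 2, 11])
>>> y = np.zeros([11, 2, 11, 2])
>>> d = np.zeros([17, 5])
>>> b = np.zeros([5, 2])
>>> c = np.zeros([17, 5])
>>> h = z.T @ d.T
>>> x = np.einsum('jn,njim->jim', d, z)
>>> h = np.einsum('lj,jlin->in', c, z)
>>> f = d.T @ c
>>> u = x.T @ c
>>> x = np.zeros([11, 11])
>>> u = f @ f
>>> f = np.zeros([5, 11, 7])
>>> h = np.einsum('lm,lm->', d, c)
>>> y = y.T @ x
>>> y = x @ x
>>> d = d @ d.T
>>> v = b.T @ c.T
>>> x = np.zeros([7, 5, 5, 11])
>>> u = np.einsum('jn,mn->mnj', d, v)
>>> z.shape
(5, 17, 2, 11)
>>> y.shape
(11, 11)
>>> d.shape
(17, 17)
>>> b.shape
(5, 2)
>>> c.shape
(17, 5)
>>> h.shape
()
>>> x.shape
(7, 5, 5, 11)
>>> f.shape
(5, 11, 7)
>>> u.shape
(2, 17, 17)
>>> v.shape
(2, 17)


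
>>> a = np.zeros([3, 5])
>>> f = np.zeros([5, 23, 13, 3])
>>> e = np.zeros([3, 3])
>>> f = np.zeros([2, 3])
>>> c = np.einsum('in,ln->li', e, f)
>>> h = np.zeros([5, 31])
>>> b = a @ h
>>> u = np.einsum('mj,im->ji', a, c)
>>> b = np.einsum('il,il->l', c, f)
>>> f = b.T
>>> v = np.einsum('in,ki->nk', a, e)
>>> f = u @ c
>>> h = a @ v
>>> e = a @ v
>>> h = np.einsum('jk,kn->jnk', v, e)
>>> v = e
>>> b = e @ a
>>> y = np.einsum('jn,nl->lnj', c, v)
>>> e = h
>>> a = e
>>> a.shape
(5, 3, 3)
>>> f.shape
(5, 3)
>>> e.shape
(5, 3, 3)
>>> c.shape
(2, 3)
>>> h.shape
(5, 3, 3)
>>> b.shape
(3, 5)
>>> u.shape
(5, 2)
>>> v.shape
(3, 3)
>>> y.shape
(3, 3, 2)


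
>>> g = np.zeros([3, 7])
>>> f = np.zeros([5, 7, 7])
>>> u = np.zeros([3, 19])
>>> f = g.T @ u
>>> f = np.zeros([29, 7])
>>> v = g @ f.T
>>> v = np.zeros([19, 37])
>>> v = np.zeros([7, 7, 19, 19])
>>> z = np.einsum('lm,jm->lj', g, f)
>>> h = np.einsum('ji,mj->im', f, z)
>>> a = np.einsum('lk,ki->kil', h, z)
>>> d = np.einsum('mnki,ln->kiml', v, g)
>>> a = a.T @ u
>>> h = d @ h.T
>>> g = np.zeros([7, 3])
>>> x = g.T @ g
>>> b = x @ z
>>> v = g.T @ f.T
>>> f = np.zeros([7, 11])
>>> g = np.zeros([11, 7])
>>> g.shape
(11, 7)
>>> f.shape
(7, 11)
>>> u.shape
(3, 19)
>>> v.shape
(3, 29)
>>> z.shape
(3, 29)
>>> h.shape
(19, 19, 7, 7)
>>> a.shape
(7, 29, 19)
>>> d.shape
(19, 19, 7, 3)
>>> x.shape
(3, 3)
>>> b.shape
(3, 29)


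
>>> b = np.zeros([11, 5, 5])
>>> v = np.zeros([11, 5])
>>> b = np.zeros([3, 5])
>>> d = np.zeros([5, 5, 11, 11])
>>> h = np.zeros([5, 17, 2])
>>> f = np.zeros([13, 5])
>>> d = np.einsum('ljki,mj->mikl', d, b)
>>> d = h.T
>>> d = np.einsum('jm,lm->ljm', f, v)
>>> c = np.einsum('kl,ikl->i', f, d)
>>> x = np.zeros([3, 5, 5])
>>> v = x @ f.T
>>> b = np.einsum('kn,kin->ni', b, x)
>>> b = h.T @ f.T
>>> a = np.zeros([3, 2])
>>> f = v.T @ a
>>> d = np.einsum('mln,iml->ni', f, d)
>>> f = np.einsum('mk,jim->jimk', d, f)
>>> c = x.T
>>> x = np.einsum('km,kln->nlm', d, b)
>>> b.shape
(2, 17, 13)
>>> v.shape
(3, 5, 13)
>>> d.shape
(2, 11)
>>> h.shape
(5, 17, 2)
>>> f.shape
(13, 5, 2, 11)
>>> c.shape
(5, 5, 3)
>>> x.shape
(13, 17, 11)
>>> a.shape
(3, 2)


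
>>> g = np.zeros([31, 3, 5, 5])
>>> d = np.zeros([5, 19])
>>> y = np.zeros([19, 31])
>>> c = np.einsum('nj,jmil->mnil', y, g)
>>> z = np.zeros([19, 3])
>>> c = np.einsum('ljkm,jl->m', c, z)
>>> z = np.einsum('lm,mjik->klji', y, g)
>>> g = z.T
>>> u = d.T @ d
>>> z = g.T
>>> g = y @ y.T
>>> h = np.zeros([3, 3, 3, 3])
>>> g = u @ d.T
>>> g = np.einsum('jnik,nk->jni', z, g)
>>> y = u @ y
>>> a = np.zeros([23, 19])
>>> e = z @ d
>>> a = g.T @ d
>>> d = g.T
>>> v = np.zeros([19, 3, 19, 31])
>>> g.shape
(5, 19, 3)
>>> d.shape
(3, 19, 5)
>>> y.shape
(19, 31)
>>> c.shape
(5,)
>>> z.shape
(5, 19, 3, 5)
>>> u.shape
(19, 19)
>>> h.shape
(3, 3, 3, 3)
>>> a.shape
(3, 19, 19)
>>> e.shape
(5, 19, 3, 19)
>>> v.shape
(19, 3, 19, 31)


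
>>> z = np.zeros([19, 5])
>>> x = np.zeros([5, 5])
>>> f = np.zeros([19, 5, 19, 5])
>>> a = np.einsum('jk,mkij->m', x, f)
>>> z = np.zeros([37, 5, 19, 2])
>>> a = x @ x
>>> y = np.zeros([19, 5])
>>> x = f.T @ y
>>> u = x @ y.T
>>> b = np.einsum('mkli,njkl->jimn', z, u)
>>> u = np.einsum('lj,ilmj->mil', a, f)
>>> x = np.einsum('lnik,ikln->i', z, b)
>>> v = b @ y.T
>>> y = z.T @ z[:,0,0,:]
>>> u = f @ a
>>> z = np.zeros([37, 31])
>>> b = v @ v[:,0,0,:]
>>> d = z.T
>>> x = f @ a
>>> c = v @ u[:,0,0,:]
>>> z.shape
(37, 31)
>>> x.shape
(19, 5, 19, 5)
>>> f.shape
(19, 5, 19, 5)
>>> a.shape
(5, 5)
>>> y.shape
(2, 19, 5, 2)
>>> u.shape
(19, 5, 19, 5)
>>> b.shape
(19, 2, 37, 19)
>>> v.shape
(19, 2, 37, 19)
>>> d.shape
(31, 37)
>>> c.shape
(19, 2, 37, 5)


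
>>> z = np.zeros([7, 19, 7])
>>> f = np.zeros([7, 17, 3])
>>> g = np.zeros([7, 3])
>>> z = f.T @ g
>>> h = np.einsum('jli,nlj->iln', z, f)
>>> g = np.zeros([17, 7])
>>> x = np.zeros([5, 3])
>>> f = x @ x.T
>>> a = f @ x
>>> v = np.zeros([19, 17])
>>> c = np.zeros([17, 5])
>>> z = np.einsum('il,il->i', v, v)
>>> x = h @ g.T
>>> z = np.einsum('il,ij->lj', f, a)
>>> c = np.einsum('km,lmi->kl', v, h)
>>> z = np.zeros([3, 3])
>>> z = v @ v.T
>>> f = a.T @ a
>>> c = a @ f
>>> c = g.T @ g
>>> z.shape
(19, 19)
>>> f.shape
(3, 3)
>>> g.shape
(17, 7)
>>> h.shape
(3, 17, 7)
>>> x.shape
(3, 17, 17)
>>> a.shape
(5, 3)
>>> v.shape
(19, 17)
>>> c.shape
(7, 7)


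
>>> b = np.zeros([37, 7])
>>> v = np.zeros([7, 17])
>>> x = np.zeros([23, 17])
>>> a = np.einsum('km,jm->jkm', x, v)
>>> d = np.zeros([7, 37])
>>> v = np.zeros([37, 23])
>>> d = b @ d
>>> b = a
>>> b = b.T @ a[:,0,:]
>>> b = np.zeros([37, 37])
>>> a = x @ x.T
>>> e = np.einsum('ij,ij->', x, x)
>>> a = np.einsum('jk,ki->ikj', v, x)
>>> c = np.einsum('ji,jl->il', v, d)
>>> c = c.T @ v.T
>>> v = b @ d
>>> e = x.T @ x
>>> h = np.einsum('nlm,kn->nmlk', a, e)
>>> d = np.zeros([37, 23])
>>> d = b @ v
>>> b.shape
(37, 37)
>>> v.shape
(37, 37)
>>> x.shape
(23, 17)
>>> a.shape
(17, 23, 37)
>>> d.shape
(37, 37)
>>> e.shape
(17, 17)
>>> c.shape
(37, 37)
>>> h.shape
(17, 37, 23, 17)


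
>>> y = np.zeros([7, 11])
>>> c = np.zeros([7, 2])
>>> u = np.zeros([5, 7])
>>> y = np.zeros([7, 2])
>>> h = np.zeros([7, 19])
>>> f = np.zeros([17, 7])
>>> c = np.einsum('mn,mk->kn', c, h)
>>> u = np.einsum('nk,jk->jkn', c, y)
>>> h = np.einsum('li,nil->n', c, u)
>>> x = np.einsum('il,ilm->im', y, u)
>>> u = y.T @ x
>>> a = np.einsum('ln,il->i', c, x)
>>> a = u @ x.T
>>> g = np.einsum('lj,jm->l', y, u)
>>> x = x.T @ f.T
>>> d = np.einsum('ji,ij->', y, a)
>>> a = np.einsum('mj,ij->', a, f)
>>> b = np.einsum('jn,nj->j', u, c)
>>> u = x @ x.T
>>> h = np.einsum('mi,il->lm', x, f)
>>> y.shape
(7, 2)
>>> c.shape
(19, 2)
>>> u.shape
(19, 19)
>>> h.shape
(7, 19)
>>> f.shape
(17, 7)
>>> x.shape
(19, 17)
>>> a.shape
()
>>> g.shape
(7,)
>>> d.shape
()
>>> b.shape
(2,)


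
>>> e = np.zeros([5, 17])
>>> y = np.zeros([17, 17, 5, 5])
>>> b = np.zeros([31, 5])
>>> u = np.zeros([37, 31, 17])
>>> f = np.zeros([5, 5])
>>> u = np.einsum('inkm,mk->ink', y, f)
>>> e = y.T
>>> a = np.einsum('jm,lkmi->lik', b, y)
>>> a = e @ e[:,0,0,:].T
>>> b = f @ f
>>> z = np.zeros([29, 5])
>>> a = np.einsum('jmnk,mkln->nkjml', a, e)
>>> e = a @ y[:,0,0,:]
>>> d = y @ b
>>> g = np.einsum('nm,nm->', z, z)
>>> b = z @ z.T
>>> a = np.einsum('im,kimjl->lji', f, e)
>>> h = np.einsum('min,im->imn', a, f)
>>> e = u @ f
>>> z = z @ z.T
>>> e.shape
(17, 17, 5)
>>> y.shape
(17, 17, 5, 5)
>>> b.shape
(29, 29)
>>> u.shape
(17, 17, 5)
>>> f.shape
(5, 5)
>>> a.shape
(5, 5, 5)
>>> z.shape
(29, 29)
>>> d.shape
(17, 17, 5, 5)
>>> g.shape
()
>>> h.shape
(5, 5, 5)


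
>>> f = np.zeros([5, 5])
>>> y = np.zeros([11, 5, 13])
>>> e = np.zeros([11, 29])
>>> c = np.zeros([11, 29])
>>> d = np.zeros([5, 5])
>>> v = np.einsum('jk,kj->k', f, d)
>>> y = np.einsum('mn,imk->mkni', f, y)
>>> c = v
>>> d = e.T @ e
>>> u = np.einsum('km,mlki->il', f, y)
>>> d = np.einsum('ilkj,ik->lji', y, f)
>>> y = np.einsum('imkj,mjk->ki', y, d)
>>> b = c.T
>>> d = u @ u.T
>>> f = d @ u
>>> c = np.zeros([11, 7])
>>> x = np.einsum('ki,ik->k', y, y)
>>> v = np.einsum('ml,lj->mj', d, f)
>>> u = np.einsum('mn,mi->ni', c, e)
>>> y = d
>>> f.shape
(11, 13)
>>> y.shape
(11, 11)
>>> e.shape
(11, 29)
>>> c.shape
(11, 7)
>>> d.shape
(11, 11)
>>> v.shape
(11, 13)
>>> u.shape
(7, 29)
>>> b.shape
(5,)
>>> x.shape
(5,)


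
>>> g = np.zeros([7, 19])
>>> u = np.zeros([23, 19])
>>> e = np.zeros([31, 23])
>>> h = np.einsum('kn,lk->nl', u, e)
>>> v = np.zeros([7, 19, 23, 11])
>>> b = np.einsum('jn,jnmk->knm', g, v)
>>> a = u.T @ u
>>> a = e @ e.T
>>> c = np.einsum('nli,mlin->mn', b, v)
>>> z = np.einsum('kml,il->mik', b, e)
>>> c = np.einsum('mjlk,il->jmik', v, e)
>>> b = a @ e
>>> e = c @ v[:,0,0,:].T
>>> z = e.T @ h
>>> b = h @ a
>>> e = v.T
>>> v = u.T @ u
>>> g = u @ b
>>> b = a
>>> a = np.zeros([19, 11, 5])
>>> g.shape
(23, 31)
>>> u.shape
(23, 19)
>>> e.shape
(11, 23, 19, 7)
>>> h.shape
(19, 31)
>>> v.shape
(19, 19)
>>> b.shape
(31, 31)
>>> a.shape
(19, 11, 5)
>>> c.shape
(19, 7, 31, 11)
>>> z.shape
(7, 31, 7, 31)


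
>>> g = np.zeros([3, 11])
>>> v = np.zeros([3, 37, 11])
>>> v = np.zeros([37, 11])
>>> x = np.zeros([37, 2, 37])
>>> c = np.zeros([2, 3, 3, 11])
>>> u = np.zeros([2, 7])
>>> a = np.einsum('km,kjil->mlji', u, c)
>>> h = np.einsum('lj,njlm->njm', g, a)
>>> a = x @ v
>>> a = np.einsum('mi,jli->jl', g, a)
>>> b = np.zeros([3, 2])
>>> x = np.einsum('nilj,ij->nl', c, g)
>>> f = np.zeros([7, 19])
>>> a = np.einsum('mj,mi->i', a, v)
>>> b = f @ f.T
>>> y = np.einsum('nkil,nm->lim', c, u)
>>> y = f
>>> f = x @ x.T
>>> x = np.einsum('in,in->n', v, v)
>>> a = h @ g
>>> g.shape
(3, 11)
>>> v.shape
(37, 11)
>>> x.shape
(11,)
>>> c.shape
(2, 3, 3, 11)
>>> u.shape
(2, 7)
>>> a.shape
(7, 11, 11)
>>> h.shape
(7, 11, 3)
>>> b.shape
(7, 7)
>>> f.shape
(2, 2)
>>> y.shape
(7, 19)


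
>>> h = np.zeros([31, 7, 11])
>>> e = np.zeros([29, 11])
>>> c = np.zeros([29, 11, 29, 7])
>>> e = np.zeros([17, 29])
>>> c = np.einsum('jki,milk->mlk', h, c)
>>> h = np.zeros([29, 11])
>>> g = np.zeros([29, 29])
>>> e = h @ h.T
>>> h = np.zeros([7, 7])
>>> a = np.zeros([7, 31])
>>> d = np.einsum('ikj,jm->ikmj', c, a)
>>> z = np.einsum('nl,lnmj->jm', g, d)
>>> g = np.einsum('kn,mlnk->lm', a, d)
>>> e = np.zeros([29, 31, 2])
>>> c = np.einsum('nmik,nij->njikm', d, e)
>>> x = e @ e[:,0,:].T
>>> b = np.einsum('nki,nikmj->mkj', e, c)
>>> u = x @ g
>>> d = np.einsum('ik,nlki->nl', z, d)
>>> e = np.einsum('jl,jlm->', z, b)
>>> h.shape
(7, 7)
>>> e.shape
()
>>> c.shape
(29, 2, 31, 7, 29)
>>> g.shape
(29, 29)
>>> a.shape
(7, 31)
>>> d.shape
(29, 29)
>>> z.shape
(7, 31)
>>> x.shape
(29, 31, 29)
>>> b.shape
(7, 31, 29)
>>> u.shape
(29, 31, 29)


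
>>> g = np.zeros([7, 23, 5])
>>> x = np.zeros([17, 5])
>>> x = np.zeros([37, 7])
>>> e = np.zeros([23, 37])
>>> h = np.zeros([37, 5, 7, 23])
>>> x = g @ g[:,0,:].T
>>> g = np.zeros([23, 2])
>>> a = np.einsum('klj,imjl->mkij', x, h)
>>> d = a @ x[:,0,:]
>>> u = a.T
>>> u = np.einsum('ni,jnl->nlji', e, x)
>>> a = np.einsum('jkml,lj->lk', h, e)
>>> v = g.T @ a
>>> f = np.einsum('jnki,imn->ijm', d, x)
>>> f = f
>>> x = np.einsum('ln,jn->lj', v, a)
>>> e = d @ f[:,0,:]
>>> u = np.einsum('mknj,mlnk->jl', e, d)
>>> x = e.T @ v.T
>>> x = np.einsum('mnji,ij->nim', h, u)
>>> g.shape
(23, 2)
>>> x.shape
(5, 23, 37)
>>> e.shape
(5, 7, 37, 23)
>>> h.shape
(37, 5, 7, 23)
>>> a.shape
(23, 5)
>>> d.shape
(5, 7, 37, 7)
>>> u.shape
(23, 7)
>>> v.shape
(2, 5)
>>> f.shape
(7, 5, 23)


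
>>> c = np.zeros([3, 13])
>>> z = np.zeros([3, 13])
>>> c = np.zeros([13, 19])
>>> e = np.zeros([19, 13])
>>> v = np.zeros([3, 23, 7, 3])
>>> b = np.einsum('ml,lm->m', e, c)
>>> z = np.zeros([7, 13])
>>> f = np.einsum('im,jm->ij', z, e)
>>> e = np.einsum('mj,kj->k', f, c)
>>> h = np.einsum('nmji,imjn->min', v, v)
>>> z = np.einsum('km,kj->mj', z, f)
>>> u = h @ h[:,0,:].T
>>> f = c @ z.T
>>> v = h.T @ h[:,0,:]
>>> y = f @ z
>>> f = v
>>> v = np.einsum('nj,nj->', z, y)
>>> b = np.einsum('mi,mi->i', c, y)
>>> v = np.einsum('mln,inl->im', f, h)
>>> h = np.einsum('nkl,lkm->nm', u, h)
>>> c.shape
(13, 19)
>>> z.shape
(13, 19)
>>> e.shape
(13,)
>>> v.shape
(23, 3)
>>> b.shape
(19,)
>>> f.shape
(3, 3, 3)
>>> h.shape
(23, 3)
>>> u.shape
(23, 3, 23)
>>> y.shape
(13, 19)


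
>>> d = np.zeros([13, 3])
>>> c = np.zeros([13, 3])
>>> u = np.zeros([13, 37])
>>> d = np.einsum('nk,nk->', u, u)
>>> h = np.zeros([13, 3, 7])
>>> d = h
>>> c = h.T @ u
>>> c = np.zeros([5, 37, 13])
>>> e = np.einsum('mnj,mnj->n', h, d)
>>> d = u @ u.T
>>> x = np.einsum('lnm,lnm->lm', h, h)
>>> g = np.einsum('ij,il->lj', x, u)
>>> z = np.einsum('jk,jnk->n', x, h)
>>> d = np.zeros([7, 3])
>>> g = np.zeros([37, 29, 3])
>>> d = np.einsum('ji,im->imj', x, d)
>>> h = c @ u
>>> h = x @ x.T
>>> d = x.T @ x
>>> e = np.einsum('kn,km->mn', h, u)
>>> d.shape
(7, 7)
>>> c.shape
(5, 37, 13)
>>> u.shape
(13, 37)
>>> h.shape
(13, 13)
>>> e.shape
(37, 13)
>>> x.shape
(13, 7)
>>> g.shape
(37, 29, 3)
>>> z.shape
(3,)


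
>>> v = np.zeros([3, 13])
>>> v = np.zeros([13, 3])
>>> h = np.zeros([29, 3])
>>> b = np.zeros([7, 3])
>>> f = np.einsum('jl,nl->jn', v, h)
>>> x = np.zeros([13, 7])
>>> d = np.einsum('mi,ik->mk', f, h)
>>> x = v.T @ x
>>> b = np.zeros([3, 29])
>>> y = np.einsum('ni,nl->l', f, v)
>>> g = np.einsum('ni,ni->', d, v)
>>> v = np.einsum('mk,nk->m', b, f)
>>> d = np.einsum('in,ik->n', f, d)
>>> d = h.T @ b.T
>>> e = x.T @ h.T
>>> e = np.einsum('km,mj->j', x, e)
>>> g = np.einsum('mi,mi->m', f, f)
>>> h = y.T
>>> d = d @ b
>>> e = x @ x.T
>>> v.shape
(3,)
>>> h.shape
(3,)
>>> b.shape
(3, 29)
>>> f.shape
(13, 29)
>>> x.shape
(3, 7)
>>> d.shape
(3, 29)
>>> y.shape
(3,)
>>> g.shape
(13,)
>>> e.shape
(3, 3)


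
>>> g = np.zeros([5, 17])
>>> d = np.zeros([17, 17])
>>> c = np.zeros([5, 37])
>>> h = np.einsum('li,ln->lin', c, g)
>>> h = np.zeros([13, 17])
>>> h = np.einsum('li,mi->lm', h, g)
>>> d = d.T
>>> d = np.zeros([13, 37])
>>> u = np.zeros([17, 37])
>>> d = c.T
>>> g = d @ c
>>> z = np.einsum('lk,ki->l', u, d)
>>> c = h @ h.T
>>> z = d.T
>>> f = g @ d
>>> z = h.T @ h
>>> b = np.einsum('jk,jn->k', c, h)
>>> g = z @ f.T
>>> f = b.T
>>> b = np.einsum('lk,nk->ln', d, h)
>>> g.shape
(5, 37)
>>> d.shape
(37, 5)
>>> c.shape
(13, 13)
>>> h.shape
(13, 5)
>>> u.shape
(17, 37)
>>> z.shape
(5, 5)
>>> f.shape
(13,)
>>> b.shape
(37, 13)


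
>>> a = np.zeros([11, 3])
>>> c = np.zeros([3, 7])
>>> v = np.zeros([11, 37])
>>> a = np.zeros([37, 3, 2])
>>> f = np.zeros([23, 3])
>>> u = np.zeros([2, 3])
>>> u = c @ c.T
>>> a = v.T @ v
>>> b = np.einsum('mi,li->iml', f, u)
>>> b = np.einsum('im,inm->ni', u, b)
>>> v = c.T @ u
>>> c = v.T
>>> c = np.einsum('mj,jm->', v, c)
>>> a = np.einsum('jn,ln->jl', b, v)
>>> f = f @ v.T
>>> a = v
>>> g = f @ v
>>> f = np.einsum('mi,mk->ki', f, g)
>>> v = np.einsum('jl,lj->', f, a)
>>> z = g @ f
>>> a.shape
(7, 3)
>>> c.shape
()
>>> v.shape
()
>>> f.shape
(3, 7)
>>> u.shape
(3, 3)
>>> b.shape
(23, 3)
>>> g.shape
(23, 3)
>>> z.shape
(23, 7)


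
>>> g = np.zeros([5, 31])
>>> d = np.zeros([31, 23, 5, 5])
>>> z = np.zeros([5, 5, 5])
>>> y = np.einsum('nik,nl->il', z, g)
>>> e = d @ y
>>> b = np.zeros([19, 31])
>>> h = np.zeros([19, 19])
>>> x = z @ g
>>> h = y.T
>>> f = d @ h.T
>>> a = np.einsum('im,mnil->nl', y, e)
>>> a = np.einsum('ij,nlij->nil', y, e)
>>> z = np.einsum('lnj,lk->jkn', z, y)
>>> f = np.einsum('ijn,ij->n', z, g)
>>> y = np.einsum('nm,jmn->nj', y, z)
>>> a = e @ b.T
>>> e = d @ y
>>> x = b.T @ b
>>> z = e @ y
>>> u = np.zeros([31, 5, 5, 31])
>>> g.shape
(5, 31)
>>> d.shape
(31, 23, 5, 5)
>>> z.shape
(31, 23, 5, 5)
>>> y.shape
(5, 5)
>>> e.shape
(31, 23, 5, 5)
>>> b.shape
(19, 31)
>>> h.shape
(31, 5)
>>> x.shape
(31, 31)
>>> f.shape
(5,)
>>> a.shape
(31, 23, 5, 19)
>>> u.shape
(31, 5, 5, 31)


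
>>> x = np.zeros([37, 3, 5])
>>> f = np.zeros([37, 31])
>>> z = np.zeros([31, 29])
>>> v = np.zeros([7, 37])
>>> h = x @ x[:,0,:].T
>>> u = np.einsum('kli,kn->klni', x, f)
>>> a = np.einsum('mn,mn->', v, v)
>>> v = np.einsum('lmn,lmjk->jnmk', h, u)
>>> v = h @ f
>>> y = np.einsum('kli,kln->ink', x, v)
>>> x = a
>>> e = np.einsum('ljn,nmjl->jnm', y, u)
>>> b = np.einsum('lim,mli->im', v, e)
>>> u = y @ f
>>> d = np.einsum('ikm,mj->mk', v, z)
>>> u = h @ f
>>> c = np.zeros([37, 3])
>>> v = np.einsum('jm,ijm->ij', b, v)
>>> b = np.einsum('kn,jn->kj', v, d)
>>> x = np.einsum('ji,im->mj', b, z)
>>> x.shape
(29, 37)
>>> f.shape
(37, 31)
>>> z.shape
(31, 29)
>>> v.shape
(37, 3)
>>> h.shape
(37, 3, 37)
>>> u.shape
(37, 3, 31)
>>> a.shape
()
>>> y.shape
(5, 31, 37)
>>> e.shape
(31, 37, 3)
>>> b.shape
(37, 31)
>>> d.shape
(31, 3)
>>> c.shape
(37, 3)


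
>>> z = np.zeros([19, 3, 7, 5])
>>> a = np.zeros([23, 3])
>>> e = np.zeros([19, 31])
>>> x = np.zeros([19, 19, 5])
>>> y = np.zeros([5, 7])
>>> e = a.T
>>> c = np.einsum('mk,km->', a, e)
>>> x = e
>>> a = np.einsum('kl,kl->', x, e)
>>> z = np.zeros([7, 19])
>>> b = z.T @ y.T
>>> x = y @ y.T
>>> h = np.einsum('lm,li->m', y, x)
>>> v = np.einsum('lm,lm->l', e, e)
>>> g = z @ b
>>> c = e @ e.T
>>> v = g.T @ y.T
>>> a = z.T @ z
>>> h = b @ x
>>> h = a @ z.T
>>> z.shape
(7, 19)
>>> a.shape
(19, 19)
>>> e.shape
(3, 23)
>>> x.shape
(5, 5)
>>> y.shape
(5, 7)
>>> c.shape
(3, 3)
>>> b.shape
(19, 5)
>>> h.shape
(19, 7)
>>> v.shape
(5, 5)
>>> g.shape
(7, 5)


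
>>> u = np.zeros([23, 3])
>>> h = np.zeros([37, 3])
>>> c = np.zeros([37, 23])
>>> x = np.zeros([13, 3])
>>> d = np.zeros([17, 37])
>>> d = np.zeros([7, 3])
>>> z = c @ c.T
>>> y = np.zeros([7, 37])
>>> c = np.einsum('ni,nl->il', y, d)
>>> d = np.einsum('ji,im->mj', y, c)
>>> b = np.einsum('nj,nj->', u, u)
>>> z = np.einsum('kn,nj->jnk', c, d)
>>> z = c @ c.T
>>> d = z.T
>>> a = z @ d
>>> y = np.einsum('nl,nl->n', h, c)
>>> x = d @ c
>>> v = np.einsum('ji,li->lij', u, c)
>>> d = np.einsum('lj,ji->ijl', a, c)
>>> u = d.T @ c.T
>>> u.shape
(37, 37, 37)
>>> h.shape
(37, 3)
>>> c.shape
(37, 3)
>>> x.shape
(37, 3)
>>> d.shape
(3, 37, 37)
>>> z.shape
(37, 37)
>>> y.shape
(37,)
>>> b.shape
()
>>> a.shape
(37, 37)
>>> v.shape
(37, 3, 23)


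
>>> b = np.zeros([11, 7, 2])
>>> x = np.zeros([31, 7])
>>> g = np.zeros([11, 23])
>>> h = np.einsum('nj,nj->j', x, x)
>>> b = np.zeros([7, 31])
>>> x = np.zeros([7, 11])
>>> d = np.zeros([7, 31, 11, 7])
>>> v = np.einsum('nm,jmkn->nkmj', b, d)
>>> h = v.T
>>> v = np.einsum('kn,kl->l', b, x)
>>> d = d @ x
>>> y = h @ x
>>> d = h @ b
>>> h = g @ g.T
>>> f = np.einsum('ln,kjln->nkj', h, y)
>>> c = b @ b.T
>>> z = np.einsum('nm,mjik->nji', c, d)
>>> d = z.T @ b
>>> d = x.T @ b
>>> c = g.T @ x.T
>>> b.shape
(7, 31)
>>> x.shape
(7, 11)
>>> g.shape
(11, 23)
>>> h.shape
(11, 11)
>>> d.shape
(11, 31)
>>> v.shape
(11,)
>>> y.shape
(7, 31, 11, 11)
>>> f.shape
(11, 7, 31)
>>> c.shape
(23, 7)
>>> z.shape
(7, 31, 11)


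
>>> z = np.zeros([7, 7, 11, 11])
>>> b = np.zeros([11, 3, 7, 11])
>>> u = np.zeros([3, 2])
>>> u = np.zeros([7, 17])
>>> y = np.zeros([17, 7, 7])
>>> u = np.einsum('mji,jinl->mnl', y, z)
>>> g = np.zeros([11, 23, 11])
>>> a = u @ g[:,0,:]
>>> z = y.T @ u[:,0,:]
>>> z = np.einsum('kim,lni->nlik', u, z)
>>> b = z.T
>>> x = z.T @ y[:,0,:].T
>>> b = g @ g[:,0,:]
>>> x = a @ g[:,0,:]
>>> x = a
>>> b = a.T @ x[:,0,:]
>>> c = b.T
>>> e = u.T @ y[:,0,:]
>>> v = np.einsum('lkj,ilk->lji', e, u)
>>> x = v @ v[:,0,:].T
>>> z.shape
(7, 7, 11, 17)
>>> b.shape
(11, 11, 11)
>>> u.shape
(17, 11, 11)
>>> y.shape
(17, 7, 7)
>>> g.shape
(11, 23, 11)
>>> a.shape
(17, 11, 11)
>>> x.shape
(11, 7, 11)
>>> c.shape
(11, 11, 11)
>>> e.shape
(11, 11, 7)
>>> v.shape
(11, 7, 17)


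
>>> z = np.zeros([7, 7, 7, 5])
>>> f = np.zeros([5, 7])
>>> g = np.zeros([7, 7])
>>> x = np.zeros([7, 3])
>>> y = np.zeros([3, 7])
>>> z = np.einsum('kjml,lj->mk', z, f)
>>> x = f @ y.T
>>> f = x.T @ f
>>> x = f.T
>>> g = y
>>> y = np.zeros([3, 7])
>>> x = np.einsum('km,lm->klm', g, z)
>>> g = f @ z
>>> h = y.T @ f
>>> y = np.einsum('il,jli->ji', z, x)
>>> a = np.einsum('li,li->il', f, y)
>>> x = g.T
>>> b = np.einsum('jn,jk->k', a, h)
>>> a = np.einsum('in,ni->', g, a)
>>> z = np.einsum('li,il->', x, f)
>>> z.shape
()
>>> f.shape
(3, 7)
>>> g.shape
(3, 7)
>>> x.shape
(7, 3)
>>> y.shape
(3, 7)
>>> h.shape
(7, 7)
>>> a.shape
()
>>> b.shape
(7,)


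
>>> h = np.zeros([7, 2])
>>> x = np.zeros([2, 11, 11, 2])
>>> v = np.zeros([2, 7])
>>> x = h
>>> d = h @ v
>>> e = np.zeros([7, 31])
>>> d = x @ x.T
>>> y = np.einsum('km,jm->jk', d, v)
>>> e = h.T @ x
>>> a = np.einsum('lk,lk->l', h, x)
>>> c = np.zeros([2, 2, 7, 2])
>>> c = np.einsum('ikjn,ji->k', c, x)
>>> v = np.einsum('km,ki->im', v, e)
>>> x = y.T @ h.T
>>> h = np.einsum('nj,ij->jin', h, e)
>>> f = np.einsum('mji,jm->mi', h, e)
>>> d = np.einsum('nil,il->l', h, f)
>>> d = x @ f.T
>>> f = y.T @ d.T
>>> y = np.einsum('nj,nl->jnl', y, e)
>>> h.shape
(2, 2, 7)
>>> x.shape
(7, 7)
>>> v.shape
(2, 7)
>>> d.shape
(7, 2)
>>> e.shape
(2, 2)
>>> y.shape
(7, 2, 2)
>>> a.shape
(7,)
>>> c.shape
(2,)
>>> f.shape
(7, 7)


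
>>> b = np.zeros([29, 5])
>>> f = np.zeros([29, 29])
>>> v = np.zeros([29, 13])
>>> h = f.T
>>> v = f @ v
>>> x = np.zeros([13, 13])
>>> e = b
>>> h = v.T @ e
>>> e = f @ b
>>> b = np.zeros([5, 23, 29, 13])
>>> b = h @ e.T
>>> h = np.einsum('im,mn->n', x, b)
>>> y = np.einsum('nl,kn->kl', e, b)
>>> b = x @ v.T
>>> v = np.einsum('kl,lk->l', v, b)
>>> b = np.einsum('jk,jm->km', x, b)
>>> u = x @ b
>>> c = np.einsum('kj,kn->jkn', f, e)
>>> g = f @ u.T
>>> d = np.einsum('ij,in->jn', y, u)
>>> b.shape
(13, 29)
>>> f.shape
(29, 29)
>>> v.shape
(13,)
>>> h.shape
(29,)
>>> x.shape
(13, 13)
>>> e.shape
(29, 5)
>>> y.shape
(13, 5)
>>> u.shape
(13, 29)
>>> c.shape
(29, 29, 5)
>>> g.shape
(29, 13)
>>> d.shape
(5, 29)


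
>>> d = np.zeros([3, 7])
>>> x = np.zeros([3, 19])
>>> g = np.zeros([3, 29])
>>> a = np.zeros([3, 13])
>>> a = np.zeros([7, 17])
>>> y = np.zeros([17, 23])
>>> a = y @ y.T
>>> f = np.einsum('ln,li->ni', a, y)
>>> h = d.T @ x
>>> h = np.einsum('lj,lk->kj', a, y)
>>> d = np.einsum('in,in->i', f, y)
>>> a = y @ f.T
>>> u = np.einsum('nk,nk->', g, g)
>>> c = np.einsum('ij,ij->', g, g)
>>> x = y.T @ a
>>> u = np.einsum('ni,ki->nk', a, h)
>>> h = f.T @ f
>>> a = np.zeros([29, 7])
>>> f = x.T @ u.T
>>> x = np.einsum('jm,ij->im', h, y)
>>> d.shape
(17,)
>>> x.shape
(17, 23)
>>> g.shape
(3, 29)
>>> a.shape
(29, 7)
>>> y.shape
(17, 23)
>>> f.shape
(17, 17)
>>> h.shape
(23, 23)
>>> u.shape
(17, 23)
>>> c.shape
()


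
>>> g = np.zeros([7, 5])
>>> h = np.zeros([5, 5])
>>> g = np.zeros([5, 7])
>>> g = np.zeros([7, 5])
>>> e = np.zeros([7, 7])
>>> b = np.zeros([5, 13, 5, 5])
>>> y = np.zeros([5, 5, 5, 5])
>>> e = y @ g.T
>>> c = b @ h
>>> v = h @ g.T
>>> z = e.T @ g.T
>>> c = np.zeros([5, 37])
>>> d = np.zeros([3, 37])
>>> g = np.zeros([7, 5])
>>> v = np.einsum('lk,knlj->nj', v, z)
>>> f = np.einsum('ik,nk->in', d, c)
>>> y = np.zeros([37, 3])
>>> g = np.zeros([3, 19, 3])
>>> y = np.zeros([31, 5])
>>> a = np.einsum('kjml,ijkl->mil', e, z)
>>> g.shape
(3, 19, 3)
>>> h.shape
(5, 5)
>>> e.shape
(5, 5, 5, 7)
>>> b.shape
(5, 13, 5, 5)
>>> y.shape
(31, 5)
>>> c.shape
(5, 37)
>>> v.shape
(5, 7)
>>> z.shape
(7, 5, 5, 7)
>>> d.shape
(3, 37)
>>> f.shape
(3, 5)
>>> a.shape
(5, 7, 7)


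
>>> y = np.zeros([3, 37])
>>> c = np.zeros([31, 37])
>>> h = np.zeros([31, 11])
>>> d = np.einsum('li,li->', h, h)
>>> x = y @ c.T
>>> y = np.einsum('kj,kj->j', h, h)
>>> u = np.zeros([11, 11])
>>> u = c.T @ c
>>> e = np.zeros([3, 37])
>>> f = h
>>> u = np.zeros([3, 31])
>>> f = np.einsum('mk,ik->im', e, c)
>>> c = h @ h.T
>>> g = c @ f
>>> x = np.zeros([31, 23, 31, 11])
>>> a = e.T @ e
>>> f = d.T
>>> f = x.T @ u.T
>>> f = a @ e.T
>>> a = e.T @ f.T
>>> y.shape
(11,)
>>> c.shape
(31, 31)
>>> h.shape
(31, 11)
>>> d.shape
()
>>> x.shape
(31, 23, 31, 11)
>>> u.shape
(3, 31)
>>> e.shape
(3, 37)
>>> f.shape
(37, 3)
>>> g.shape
(31, 3)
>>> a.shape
(37, 37)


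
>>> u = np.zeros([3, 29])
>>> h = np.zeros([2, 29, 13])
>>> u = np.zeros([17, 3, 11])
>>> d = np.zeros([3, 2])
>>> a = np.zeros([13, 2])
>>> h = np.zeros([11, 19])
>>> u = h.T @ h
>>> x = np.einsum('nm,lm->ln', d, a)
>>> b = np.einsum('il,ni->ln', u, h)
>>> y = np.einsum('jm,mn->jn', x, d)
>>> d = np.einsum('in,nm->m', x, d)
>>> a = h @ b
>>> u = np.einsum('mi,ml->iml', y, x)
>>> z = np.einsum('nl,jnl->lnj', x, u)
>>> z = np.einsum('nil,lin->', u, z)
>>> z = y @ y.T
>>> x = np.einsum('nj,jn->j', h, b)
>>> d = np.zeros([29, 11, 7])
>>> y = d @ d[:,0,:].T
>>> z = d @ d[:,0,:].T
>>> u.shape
(2, 13, 3)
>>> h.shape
(11, 19)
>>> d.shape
(29, 11, 7)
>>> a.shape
(11, 11)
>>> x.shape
(19,)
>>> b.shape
(19, 11)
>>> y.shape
(29, 11, 29)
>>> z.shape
(29, 11, 29)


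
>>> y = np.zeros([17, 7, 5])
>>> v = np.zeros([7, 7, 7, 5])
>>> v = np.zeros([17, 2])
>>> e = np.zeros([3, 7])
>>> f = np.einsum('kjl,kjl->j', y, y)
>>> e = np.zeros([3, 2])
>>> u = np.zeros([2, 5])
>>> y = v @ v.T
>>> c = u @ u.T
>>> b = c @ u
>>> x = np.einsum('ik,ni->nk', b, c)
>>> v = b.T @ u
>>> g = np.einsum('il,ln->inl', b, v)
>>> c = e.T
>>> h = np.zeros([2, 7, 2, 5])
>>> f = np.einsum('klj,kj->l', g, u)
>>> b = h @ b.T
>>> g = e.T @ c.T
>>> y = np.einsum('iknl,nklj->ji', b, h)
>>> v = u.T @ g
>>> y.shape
(5, 2)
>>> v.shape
(5, 2)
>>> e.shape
(3, 2)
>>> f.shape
(5,)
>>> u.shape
(2, 5)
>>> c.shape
(2, 3)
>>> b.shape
(2, 7, 2, 2)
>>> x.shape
(2, 5)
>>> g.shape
(2, 2)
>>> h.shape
(2, 7, 2, 5)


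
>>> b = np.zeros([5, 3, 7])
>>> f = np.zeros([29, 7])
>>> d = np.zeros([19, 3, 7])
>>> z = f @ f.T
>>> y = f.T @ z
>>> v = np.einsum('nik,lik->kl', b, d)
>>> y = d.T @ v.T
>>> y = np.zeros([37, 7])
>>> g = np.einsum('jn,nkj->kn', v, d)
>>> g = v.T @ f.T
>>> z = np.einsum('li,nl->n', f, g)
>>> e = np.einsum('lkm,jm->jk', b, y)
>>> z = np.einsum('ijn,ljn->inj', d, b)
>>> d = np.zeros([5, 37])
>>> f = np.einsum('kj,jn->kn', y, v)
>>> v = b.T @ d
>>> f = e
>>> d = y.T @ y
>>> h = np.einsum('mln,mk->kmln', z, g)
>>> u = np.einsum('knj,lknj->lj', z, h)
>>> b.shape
(5, 3, 7)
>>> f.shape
(37, 3)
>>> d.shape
(7, 7)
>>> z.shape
(19, 7, 3)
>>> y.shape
(37, 7)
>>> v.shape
(7, 3, 37)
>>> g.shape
(19, 29)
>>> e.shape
(37, 3)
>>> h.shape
(29, 19, 7, 3)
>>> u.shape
(29, 3)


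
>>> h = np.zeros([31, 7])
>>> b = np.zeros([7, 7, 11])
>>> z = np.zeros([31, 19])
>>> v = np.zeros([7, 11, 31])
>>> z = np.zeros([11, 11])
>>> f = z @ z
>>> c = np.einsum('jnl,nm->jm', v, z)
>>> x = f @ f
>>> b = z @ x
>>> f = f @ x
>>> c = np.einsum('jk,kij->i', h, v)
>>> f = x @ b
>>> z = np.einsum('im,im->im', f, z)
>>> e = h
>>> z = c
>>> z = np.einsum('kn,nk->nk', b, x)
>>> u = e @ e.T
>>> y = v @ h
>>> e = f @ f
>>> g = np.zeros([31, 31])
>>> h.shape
(31, 7)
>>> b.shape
(11, 11)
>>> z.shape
(11, 11)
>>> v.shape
(7, 11, 31)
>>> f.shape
(11, 11)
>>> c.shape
(11,)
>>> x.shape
(11, 11)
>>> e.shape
(11, 11)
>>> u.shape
(31, 31)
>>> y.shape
(7, 11, 7)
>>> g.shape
(31, 31)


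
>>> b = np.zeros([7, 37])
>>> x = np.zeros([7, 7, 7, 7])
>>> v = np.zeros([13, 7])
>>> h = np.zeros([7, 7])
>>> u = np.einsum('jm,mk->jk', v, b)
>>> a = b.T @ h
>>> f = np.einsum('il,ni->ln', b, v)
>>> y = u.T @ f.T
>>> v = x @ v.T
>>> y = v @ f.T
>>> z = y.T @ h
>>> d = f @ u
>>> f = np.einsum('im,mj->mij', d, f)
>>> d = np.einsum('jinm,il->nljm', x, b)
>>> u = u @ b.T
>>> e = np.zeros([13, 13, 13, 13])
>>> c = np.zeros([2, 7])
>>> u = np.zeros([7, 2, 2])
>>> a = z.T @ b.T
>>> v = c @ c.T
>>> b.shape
(7, 37)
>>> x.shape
(7, 7, 7, 7)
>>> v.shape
(2, 2)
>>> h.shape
(7, 7)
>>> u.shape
(7, 2, 2)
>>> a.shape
(7, 7, 7, 7)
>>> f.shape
(37, 37, 13)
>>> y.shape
(7, 7, 7, 37)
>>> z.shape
(37, 7, 7, 7)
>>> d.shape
(7, 37, 7, 7)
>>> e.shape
(13, 13, 13, 13)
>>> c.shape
(2, 7)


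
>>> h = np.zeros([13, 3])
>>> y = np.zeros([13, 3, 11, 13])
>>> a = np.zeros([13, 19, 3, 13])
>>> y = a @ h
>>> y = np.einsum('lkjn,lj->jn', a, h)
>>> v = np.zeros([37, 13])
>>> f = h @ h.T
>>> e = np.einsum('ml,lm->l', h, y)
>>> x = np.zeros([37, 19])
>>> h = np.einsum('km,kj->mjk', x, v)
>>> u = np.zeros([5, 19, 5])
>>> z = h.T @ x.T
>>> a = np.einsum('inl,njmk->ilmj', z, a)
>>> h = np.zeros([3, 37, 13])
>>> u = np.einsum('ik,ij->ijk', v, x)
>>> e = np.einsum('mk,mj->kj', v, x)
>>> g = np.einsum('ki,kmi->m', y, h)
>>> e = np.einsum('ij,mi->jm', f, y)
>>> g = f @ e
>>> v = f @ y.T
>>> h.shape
(3, 37, 13)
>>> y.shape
(3, 13)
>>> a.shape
(37, 37, 3, 19)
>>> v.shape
(13, 3)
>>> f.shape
(13, 13)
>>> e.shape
(13, 3)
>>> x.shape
(37, 19)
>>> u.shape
(37, 19, 13)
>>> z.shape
(37, 13, 37)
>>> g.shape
(13, 3)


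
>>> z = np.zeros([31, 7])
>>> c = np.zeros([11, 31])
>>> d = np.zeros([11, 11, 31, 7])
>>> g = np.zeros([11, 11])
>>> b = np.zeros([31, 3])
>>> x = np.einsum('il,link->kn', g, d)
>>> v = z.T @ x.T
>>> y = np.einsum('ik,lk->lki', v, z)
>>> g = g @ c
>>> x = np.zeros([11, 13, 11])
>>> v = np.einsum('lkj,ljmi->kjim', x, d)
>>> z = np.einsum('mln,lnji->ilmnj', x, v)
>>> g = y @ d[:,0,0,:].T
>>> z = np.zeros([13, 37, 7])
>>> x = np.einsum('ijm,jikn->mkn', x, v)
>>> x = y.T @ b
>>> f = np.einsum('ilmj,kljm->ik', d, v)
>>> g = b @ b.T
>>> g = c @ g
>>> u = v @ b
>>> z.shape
(13, 37, 7)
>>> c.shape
(11, 31)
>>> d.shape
(11, 11, 31, 7)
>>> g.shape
(11, 31)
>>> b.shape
(31, 3)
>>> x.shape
(7, 7, 3)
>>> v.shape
(13, 11, 7, 31)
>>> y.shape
(31, 7, 7)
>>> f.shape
(11, 13)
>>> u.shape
(13, 11, 7, 3)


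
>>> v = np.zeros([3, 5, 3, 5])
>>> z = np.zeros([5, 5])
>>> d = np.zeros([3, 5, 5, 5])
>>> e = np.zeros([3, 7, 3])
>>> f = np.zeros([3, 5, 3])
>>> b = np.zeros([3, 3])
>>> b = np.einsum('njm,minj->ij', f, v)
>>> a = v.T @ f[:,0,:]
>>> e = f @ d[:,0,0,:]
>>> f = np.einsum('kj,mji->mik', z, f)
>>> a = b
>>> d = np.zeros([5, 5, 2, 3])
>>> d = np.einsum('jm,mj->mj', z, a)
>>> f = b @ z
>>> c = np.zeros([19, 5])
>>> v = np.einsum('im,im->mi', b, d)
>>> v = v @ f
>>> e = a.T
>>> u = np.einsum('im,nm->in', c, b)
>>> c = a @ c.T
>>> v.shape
(5, 5)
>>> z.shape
(5, 5)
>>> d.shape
(5, 5)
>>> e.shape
(5, 5)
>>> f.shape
(5, 5)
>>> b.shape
(5, 5)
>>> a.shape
(5, 5)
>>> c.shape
(5, 19)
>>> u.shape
(19, 5)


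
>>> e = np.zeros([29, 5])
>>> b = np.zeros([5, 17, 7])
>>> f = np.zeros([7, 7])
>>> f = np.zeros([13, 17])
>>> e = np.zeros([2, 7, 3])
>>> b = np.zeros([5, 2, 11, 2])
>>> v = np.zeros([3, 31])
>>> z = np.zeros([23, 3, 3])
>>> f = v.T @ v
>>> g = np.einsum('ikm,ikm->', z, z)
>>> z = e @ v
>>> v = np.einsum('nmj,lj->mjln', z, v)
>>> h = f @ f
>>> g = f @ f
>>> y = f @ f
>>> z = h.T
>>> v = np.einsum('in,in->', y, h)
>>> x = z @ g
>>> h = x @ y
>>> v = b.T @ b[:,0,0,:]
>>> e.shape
(2, 7, 3)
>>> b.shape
(5, 2, 11, 2)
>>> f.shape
(31, 31)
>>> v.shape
(2, 11, 2, 2)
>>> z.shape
(31, 31)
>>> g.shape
(31, 31)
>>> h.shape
(31, 31)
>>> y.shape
(31, 31)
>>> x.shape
(31, 31)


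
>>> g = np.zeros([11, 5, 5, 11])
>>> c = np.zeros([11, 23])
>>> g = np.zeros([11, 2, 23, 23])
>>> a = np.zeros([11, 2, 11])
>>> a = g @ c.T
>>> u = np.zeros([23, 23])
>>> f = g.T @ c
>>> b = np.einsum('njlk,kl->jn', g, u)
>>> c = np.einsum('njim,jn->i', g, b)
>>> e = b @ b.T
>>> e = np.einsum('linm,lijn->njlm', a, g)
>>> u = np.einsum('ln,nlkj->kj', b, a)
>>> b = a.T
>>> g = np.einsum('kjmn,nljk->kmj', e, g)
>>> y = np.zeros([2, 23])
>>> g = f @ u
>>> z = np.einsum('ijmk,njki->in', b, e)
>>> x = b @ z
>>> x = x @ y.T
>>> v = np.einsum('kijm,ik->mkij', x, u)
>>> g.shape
(23, 23, 2, 11)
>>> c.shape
(23,)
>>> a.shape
(11, 2, 23, 11)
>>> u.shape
(23, 11)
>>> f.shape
(23, 23, 2, 23)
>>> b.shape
(11, 23, 2, 11)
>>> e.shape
(23, 23, 11, 11)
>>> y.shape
(2, 23)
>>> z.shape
(11, 23)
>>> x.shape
(11, 23, 2, 2)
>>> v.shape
(2, 11, 23, 2)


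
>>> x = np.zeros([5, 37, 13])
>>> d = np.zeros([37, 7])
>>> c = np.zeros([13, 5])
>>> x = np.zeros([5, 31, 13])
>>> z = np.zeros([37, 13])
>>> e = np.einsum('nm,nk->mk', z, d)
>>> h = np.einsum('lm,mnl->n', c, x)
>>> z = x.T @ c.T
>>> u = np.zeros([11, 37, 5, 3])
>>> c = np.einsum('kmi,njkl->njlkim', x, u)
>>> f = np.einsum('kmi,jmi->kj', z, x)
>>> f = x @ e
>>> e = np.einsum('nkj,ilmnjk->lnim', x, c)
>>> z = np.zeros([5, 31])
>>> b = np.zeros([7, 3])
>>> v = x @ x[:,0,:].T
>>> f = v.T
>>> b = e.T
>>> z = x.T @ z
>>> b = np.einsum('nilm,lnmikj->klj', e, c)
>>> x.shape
(5, 31, 13)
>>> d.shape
(37, 7)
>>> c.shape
(11, 37, 3, 5, 13, 31)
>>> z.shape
(13, 31, 31)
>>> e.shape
(37, 5, 11, 3)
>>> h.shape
(31,)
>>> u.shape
(11, 37, 5, 3)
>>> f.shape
(5, 31, 5)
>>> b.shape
(13, 11, 31)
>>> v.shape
(5, 31, 5)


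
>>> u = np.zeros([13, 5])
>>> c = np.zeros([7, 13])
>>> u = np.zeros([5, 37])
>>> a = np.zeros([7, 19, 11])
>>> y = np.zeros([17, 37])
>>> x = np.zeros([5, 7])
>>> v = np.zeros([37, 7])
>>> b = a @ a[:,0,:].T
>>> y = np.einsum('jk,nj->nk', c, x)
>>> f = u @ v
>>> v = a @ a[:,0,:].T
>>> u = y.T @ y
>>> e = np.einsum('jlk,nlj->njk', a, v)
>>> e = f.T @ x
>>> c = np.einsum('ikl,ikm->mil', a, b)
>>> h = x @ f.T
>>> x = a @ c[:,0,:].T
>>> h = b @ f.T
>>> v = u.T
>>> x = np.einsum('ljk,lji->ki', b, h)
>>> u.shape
(13, 13)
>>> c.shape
(7, 7, 11)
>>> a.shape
(7, 19, 11)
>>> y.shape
(5, 13)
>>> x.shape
(7, 5)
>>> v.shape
(13, 13)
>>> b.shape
(7, 19, 7)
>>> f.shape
(5, 7)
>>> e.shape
(7, 7)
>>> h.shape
(7, 19, 5)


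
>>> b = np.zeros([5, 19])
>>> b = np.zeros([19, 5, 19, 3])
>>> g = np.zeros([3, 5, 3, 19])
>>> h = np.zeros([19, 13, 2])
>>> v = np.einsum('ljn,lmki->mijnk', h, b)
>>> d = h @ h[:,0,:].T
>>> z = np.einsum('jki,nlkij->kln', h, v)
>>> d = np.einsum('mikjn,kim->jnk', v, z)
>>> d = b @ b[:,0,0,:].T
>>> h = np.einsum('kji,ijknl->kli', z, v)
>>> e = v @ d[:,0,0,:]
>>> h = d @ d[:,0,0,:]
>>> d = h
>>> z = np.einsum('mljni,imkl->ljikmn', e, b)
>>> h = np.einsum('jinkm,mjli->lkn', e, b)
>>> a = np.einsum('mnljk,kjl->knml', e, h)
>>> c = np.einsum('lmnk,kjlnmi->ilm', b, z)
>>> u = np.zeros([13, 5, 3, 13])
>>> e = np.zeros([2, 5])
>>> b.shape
(19, 5, 19, 3)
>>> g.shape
(3, 5, 3, 19)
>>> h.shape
(19, 2, 13)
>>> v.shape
(5, 3, 13, 2, 19)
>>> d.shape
(19, 5, 19, 19)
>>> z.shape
(3, 13, 19, 19, 5, 2)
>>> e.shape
(2, 5)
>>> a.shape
(19, 3, 5, 13)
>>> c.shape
(2, 19, 5)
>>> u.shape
(13, 5, 3, 13)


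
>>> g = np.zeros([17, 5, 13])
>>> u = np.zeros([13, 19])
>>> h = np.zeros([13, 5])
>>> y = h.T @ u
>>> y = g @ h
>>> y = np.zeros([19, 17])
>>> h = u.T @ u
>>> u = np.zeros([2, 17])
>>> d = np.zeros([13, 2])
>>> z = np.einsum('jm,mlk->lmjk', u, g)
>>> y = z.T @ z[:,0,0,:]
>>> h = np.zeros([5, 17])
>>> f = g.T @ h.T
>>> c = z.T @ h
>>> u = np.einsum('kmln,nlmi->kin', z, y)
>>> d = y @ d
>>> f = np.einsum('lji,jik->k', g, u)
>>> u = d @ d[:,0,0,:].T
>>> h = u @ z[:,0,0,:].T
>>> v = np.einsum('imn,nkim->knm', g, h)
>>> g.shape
(17, 5, 13)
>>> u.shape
(13, 2, 17, 13)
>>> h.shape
(13, 2, 17, 5)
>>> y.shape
(13, 2, 17, 13)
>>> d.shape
(13, 2, 17, 2)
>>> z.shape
(5, 17, 2, 13)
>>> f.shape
(13,)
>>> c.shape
(13, 2, 17, 17)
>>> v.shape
(2, 13, 5)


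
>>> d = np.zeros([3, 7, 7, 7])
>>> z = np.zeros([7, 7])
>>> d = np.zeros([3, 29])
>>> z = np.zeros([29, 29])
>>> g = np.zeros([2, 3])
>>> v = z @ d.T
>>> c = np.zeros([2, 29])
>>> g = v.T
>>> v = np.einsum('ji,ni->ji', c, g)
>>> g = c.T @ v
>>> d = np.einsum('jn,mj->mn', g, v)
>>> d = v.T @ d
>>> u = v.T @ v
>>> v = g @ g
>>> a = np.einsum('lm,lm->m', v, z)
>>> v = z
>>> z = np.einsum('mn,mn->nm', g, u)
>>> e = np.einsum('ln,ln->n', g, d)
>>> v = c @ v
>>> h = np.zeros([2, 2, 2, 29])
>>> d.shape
(29, 29)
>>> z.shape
(29, 29)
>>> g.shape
(29, 29)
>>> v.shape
(2, 29)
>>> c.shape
(2, 29)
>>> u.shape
(29, 29)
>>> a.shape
(29,)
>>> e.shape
(29,)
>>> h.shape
(2, 2, 2, 29)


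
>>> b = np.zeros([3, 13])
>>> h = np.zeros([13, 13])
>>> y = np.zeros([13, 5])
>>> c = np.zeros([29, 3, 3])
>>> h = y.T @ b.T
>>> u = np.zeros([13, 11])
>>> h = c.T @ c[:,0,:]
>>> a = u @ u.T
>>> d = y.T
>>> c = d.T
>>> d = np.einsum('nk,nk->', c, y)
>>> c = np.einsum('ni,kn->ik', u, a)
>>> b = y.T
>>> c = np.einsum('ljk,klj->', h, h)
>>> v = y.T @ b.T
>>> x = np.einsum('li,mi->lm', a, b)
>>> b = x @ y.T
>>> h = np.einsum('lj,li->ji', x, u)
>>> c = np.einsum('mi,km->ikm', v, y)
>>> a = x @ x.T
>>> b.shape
(13, 13)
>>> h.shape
(5, 11)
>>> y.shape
(13, 5)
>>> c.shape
(5, 13, 5)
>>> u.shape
(13, 11)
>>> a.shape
(13, 13)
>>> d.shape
()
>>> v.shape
(5, 5)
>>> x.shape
(13, 5)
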